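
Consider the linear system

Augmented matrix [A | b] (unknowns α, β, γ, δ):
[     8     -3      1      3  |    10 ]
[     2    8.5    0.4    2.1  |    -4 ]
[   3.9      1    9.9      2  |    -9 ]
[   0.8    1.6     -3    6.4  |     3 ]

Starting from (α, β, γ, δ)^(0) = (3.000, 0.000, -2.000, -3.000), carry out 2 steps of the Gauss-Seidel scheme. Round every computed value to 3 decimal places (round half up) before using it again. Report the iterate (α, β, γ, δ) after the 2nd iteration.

(1.473, -0.654, -1.340, -0.180)

Iteration 1:
  α = (10 - (-3)·0.000 - (1)·-2.000 - (3)·-3.000) / (8) = 2.625
  β = (-4 - (2)·2.625 - (0.4)·-2.000 - (2.1)·-3.000) / (8.5) = -0.253
  γ = (-9 - (3.9)·2.625 - (1)·-0.253 - (2)·-3.000) / (9.9) = -1.312
  δ = (3 - (0.8)·2.625 - (1.6)·-0.253 - (-3)·-1.312) / (6.4) = -0.411
Iteration 2:
  α = (10 - (-3)·-0.253 - (1)·-1.312 - (3)·-0.411) / (8) = 1.473
  β = (-4 - (2)·1.473 - (0.4)·-1.312 - (2.1)·-0.411) / (8.5) = -0.654
  γ = (-9 - (3.9)·1.473 - (1)·-0.654 - (2)·-0.411) / (9.9) = -1.340
  δ = (3 - (0.8)·1.473 - (1.6)·-0.654 - (-3)·-1.340) / (6.4) = -0.180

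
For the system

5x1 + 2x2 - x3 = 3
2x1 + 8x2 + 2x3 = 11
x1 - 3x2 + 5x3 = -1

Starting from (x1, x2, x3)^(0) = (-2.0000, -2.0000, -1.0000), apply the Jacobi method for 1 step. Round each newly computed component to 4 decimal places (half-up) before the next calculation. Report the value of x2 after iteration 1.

2.1250

Iteration 1:
  x1 = (3 - (2)·-2.0000 - (-1)·-1.0000) / (5) = 1.2000
  x2 = (11 - (2)·-2.0000 - (2)·-1.0000) / (8) = 2.1250
  x3 = (-1 - (1)·-2.0000 - (-3)·-2.0000) / (5) = -1.0000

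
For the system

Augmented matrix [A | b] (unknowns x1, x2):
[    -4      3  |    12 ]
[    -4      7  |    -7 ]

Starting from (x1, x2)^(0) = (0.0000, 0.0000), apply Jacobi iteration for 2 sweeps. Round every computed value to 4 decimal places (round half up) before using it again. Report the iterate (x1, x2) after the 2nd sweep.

Iteration 1:
  x1 = (12 - (3)·0.0000) / (-4) = -3.0000
  x2 = (-7 - (-4)·0.0000) / (7) = -1.0000
Iteration 2:
  x1 = (12 - (3)·-1.0000) / (-4) = -3.7500
  x2 = (-7 - (-4)·-3.0000) / (7) = -2.7143

(-3.7500, -2.7143)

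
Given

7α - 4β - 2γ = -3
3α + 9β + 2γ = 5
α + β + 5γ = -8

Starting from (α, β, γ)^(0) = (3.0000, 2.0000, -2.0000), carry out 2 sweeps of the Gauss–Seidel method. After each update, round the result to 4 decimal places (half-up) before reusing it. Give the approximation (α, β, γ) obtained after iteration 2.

Iteration 1:
  α = (-3 - (-4)·2.0000 - (-2)·-2.0000) / (7) = 0.1429
  β = (5 - (3)·0.1429 - (2)·-2.0000) / (9) = 0.9524
  γ = (-8 - (1)·0.1429 - (1)·0.9524) / (5) = -1.8191
Iteration 2:
  α = (-3 - (-4)·0.9524 - (-2)·-1.8191) / (7) = -0.4041
  β = (5 - (3)·-0.4041 - (2)·-1.8191) / (9) = 1.0945
  γ = (-8 - (1)·-0.4041 - (1)·1.0945) / (5) = -1.7381

(-0.4041, 1.0945, -1.7381)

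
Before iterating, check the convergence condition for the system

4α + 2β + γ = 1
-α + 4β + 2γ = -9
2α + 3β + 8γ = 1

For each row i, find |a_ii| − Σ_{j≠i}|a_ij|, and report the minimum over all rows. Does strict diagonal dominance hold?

row 1: |4| − (2+1) = 1
row 2: |4| − (1+2) = 1
row 3: |8| − (2+3) = 3
minimum over rows = 1 → strictly diagonally dominant (convergence guaranteed)

1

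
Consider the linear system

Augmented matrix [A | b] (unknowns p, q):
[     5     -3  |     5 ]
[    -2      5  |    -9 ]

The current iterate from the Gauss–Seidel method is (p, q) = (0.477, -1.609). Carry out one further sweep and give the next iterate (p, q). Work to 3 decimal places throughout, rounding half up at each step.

One sweep:
  p = (5 - (-3)·-1.609) / (5) = 0.035
  q = (-9 - (-2)·0.035) / (5) = -1.786

(0.035, -1.786)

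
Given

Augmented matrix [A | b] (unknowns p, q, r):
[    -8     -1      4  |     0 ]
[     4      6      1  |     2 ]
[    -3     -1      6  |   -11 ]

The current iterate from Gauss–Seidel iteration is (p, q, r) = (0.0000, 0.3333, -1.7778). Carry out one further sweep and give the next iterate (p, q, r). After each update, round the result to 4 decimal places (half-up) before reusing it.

One sweep:
  p = (0 - (-1)·0.3333 - (4)·-1.7778) / (-8) = -0.9306
  q = (2 - (4)·-0.9306 - (1)·-1.7778) / (6) = 1.2500
  r = (-11 - (-3)·-0.9306 - (-1)·1.2500) / (6) = -2.0903

(-0.9306, 1.2500, -2.0903)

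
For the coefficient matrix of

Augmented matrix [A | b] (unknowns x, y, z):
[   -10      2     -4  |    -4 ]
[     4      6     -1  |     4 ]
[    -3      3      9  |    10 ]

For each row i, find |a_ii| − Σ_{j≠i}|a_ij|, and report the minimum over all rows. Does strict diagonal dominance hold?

1

row 1: |-10| − (2+4) = 4
row 2: |6| − (4+1) = 1
row 3: |9| − (3+3) = 3
minimum over rows = 1 → strictly diagonally dominant (convergence guaranteed)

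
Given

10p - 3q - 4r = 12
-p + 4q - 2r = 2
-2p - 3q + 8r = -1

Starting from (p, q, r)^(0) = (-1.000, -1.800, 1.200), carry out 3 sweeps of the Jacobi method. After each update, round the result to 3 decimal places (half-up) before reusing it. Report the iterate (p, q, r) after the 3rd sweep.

(1.470, 0.998, 0.231)

Iteration 1:
  p = (12 - (-3)·-1.800 - (-4)·1.200) / (10) = 1.140
  q = (2 - (-1)·-1.000 - (-2)·1.200) / (4) = 0.850
  r = (-1 - (-2)·-1.000 - (-3)·-1.800) / (8) = -1.050
Iteration 2:
  p = (12 - (-3)·0.850 - (-4)·-1.050) / (10) = 1.035
  q = (2 - (-1)·1.140 - (-2)·-1.050) / (4) = 0.260
  r = (-1 - (-2)·1.140 - (-3)·0.850) / (8) = 0.479
Iteration 3:
  p = (12 - (-3)·0.260 - (-4)·0.479) / (10) = 1.470
  q = (2 - (-1)·1.035 - (-2)·0.479) / (4) = 0.998
  r = (-1 - (-2)·1.035 - (-3)·0.260) / (8) = 0.231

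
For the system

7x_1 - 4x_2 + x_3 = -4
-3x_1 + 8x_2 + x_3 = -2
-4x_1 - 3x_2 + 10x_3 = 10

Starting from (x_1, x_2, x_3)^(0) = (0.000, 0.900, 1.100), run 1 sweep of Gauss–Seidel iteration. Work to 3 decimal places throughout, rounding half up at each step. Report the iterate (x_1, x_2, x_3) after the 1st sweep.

Iteration 1:
  x_1 = (-4 - (-4)·0.900 - (1)·1.100) / (7) = -0.214
  x_2 = (-2 - (-3)·-0.214 - (1)·1.100) / (8) = -0.468
  x_3 = (10 - (-4)·-0.214 - (-3)·-0.468) / (10) = 0.774

(-0.214, -0.468, 0.774)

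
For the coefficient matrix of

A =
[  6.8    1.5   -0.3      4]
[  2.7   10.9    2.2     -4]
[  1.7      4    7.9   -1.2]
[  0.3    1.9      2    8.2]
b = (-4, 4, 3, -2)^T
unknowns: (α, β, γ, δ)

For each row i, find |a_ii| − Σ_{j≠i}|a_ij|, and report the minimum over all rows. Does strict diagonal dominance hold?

1

row 1: |6.8| − (1.5+0.3+4) = 1
row 2: |10.9| − (2.7+2.2+4) = 2
row 3: |7.9| − (1.7+4+1.2) = 1
row 4: |8.2| − (0.3+1.9+2) = 4
minimum over rows = 1 → strictly diagonally dominant (convergence guaranteed)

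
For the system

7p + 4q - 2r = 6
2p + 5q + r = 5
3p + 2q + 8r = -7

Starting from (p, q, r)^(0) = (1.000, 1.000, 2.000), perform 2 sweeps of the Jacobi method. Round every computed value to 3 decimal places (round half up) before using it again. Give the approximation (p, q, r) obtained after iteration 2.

(0.314, 0.957, -1.246)

Iteration 1:
  p = (6 - (4)·1.000 - (-2)·2.000) / (7) = 0.857
  q = (5 - (2)·1.000 - (1)·2.000) / (5) = 0.200
  r = (-7 - (3)·1.000 - (2)·1.000) / (8) = -1.500
Iteration 2:
  p = (6 - (4)·0.200 - (-2)·-1.500) / (7) = 0.314
  q = (5 - (2)·0.857 - (1)·-1.500) / (5) = 0.957
  r = (-7 - (3)·0.857 - (2)·0.200) / (8) = -1.246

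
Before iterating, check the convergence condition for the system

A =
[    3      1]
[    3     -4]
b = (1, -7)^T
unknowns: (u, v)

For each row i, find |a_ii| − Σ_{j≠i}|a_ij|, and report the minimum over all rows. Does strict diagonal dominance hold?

1

row 1: |3| − (1) = 2
row 2: |-4| − (3) = 1
minimum over rows = 1 → strictly diagonally dominant (convergence guaranteed)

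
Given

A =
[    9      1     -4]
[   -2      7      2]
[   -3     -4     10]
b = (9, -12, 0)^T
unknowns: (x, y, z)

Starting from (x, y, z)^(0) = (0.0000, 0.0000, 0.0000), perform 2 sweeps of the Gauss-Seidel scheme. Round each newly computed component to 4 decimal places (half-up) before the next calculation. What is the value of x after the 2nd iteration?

Iteration 1:
  x = (9 - (1)·0.0000 - (-4)·0.0000) / (9) = 1.0000
  y = (-12 - (-2)·1.0000 - (2)·0.0000) / (7) = -1.4286
  z = (0 - (-3)·1.0000 - (-4)·-1.4286) / (10) = -0.2714
Iteration 2:
  x = (9 - (1)·-1.4286 - (-4)·-0.2714) / (9) = 1.0381
  y = (-12 - (-2)·1.0381 - (2)·-0.2714) / (7) = -1.3401
  z = (0 - (-3)·1.0381 - (-4)·-1.3401) / (10) = -0.2246

1.0381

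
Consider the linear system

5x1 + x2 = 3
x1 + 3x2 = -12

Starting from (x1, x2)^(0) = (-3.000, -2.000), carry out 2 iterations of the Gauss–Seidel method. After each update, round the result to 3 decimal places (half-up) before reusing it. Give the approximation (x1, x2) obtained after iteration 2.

Iteration 1:
  x1 = (3 - (1)·-2.000) / (5) = 1.000
  x2 = (-12 - (1)·1.000) / (3) = -4.333
Iteration 2:
  x1 = (3 - (1)·-4.333) / (5) = 1.467
  x2 = (-12 - (1)·1.467) / (3) = -4.489

(1.467, -4.489)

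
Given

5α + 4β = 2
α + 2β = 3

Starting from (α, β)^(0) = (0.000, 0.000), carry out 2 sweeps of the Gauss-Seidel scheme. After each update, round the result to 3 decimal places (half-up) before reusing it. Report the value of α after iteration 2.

Iteration 1:
  α = (2 - (4)·0.000) / (5) = 0.400
  β = (3 - (1)·0.400) / (2) = 1.300
Iteration 2:
  α = (2 - (4)·1.300) / (5) = -0.640
  β = (3 - (1)·-0.640) / (2) = 1.820

-0.640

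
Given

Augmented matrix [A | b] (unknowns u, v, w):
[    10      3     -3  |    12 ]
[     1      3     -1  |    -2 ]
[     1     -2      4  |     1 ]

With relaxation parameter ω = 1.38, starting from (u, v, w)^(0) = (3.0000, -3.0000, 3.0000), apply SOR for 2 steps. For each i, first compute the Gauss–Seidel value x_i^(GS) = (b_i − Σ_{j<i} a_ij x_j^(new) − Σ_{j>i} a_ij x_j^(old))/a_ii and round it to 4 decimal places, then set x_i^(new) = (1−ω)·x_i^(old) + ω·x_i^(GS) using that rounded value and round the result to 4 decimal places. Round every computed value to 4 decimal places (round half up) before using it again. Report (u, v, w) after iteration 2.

(-0.2699, -1.6514, -0.0636)

Iteration 1:
  u: GS value = (12 - (3)·-3.0000 - (-3)·3.0000) / (10) = 3.0000;  u ← (1−ω)·3.0000 + ω·3.0000 = 3.0000
  v: GS value = (-2 - (1)·3.0000 - (-1)·3.0000) / (3) = -0.6667;  v ← (1−ω)·-3.0000 + ω·-0.6667 = 0.2200
  w: GS value = (1 - (1)·3.0000 - (-2)·0.2200) / (4) = -0.3900;  w ← (1−ω)·3.0000 + ω·-0.3900 = -1.6782
Iteration 2:
  u: GS value = (12 - (3)·0.2200 - (-3)·-1.6782) / (10) = 0.6305;  u ← (1−ω)·3.0000 + ω·0.6305 = -0.2699
  v: GS value = (-2 - (1)·-0.2699 - (-1)·-1.6782) / (3) = -1.1361;  v ← (1−ω)·0.2200 + ω·-1.1361 = -1.6514
  w: GS value = (1 - (1)·-0.2699 - (-2)·-1.6514) / (4) = -0.5082;  w ← (1−ω)·-1.6782 + ω·-0.5082 = -0.0636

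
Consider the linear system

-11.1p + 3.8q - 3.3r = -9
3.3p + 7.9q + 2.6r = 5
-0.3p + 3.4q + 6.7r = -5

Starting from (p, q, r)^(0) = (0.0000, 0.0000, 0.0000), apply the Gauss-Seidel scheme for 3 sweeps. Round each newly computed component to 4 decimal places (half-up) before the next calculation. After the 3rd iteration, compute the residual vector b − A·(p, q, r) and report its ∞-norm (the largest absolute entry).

Iteration 1:
  p = (-9 - (3.8)·0.0000 - (-3.3)·0.0000) / (-11.1) = 0.8108
  q = (5 - (3.3)·0.8108 - (2.6)·0.0000) / (7.9) = 0.2942
  r = (-5 - (-0.3)·0.8108 - (3.4)·0.2942) / (6.7) = -0.8593
Iteration 2:
  p = (-9 - (3.8)·0.2942 - (-3.3)·-0.8593) / (-11.1) = 1.1670
  q = (5 - (3.3)·1.1670 - (2.6)·-0.8593) / (7.9) = 0.4282
  r = (-5 - (-0.3)·1.1670 - (3.4)·0.4282) / (6.7) = -0.9113
Iteration 3:
  p = (-9 - (3.8)·0.4282 - (-3.3)·-0.9113) / (-11.1) = 1.2283
  q = (5 - (3.3)·1.2283 - (2.6)·-0.9113) / (7.9) = 0.4197
  r = (-5 - (-0.3)·1.2283 - (3.4)·0.4197) / (6.7) = -0.9043
Residual b − A·x = (0.0551, -0.0178, 0.0003); ∞-norm = 0.0551

0.0551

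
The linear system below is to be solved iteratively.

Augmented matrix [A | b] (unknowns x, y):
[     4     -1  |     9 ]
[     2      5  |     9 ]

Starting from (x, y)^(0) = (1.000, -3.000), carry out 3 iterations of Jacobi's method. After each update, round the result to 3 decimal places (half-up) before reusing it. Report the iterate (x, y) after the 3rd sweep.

(2.550, 0.760)

Iteration 1:
  x = (9 - (-1)·-3.000) / (4) = 1.500
  y = (9 - (2)·1.000) / (5) = 1.400
Iteration 2:
  x = (9 - (-1)·1.400) / (4) = 2.600
  y = (9 - (2)·1.500) / (5) = 1.200
Iteration 3:
  x = (9 - (-1)·1.200) / (4) = 2.550
  y = (9 - (2)·2.600) / (5) = 0.760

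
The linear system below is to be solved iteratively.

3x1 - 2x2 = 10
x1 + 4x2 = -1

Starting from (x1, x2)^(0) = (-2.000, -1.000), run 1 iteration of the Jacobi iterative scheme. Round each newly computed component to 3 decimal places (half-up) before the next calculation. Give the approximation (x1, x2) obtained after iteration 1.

Iteration 1:
  x1 = (10 - (-2)·-1.000) / (3) = 2.667
  x2 = (-1 - (1)·-2.000) / (4) = 0.250

(2.667, 0.250)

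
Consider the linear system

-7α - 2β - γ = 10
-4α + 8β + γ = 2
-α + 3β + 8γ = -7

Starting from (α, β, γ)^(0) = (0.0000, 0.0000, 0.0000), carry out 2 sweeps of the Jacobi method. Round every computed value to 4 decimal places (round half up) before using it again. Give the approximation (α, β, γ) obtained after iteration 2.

(-1.3750, -0.3549, -1.1473)

Iteration 1:
  α = (10 - (-2)·0.0000 - (-1)·0.0000) / (-7) = -1.4286
  β = (2 - (-4)·0.0000 - (1)·0.0000) / (8) = 0.2500
  γ = (-7 - (-1)·0.0000 - (3)·0.0000) / (8) = -0.8750
Iteration 2:
  α = (10 - (-2)·0.2500 - (-1)·-0.8750) / (-7) = -1.3750
  β = (2 - (-4)·-1.4286 - (1)·-0.8750) / (8) = -0.3549
  γ = (-7 - (-1)·-1.4286 - (3)·0.2500) / (8) = -1.1473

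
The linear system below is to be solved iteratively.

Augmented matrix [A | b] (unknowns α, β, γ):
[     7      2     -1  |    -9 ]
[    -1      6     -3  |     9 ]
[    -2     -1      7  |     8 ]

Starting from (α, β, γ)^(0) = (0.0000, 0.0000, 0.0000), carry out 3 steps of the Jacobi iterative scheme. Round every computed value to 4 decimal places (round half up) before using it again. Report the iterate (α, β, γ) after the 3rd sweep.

Iteration 1:
  α = (-9 - (2)·0.0000 - (-1)·0.0000) / (7) = -1.2857
  β = (9 - (-1)·0.0000 - (-3)·0.0000) / (6) = 1.5000
  γ = (8 - (-2)·0.0000 - (-1)·0.0000) / (7) = 1.1429
Iteration 2:
  α = (-9 - (2)·1.5000 - (-1)·1.1429) / (7) = -1.5510
  β = (9 - (-1)·-1.2857 - (-3)·1.1429) / (6) = 1.8572
  γ = (8 - (-2)·-1.2857 - (-1)·1.5000) / (7) = 0.9898
Iteration 3:
  α = (-9 - (2)·1.8572 - (-1)·0.9898) / (7) = -1.6749
  β = (9 - (-1)·-1.5510 - (-3)·0.9898) / (6) = 1.7364
  γ = (8 - (-2)·-1.5510 - (-1)·1.8572) / (7) = 0.9650

(-1.6749, 1.7364, 0.9650)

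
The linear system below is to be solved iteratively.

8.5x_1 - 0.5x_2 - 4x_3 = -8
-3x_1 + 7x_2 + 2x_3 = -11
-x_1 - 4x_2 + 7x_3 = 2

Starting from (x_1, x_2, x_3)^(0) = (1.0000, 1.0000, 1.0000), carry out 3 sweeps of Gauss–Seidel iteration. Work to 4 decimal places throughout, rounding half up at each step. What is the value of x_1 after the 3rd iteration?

-1.5459

Iteration 1:
  x_1 = (-8 - (-0.5)·1.0000 - (-4)·1.0000) / (8.5) = -0.4118
  x_2 = (-11 - (-3)·-0.4118 - (2)·1.0000) / (7) = -2.0336
  x_3 = (2 - (-1)·-0.4118 - (-4)·-2.0336) / (7) = -0.9352
Iteration 2:
  x_1 = (-8 - (-0.5)·-2.0336 - (-4)·-0.9352) / (8.5) = -1.5009
  x_2 = (-11 - (-3)·-1.5009 - (2)·-0.9352) / (7) = -1.9475
  x_3 = (2 - (-1)·-1.5009 - (-4)·-1.9475) / (7) = -1.0416
Iteration 3:
  x_1 = (-8 - (-0.5)·-1.9475 - (-4)·-1.0416) / (8.5) = -1.5459
  x_2 = (-11 - (-3)·-1.5459 - (2)·-1.0416) / (7) = -1.9364
  x_3 = (2 - (-1)·-1.5459 - (-4)·-1.9364) / (7) = -1.0416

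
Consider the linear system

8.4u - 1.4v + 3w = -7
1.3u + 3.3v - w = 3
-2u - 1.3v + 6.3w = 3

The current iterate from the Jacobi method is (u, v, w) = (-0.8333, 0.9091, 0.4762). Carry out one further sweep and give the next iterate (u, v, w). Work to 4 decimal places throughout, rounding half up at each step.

(-0.8519, 1.3817, 0.3992)

One sweep:
  u = (-7 - (-1.4)·0.9091 - (3)·0.4762) / (8.4) = -0.8519
  v = (3 - (1.3)·-0.8333 - (-1)·0.4762) / (3.3) = 1.3817
  w = (3 - (-2)·-0.8333 - (-1.3)·0.9091) / (6.3) = 0.3992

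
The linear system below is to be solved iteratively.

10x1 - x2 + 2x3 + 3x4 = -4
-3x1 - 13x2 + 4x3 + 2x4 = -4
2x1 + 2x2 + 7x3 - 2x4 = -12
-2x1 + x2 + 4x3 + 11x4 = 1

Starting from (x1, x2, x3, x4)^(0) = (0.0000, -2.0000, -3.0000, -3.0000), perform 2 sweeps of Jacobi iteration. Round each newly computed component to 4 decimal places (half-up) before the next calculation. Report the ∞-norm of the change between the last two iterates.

Iteration 1:
  x1 = (-4 - (-1)·-2.0000 - (2)·-3.0000 - (3)·-3.0000) / (10) = 0.9000
  x2 = (-4 - (-3)·0.0000 - (4)·-3.0000 - (2)·-3.0000) / (-13) = -1.0769
  x3 = (-12 - (2)·0.0000 - (2)·-2.0000 - (-2)·-3.0000) / (7) = -2.0000
  x4 = (1 - (-2)·0.0000 - (1)·-2.0000 - (4)·-3.0000) / (11) = 1.3636
Iteration 2:
  x1 = (-4 - (-1)·-1.0769 - (2)·-2.0000 - (3)·1.3636) / (10) = -0.5168
  x2 = (-4 - (-3)·0.9000 - (4)·-2.0000 - (2)·1.3636) / (-13) = -0.3056
  x3 = (-12 - (2)·0.9000 - (2)·-1.0769 - (-2)·1.3636) / (7) = -1.2741
  x4 = (1 - (-2)·0.9000 - (1)·-1.0769 - (4)·-2.0000) / (11) = 1.0797
Change: (-1.4168, 0.7713, 0.7259, -0.2839) → max |·| = 1.4168

1.4168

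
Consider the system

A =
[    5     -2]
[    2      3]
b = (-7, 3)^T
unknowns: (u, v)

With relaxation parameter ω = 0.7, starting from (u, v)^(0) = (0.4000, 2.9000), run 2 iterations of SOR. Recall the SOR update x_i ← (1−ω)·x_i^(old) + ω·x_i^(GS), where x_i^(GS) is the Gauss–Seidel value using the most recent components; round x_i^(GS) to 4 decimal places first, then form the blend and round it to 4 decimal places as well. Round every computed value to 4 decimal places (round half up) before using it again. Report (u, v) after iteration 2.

(-0.5485, 1.4337)

Iteration 1:
  u: GS value = (-7 - (-2)·2.9000) / (5) = -0.2400;  u ← (1−ω)·0.4000 + ω·-0.2400 = -0.0480
  v: GS value = (3 - (2)·-0.0480) / (3) = 1.0320;  v ← (1−ω)·2.9000 + ω·1.0320 = 1.5924
Iteration 2:
  u: GS value = (-7 - (-2)·1.5924) / (5) = -0.7630;  u ← (1−ω)·-0.0480 + ω·-0.7630 = -0.5485
  v: GS value = (3 - (2)·-0.5485) / (3) = 1.3657;  v ← (1−ω)·1.5924 + ω·1.3657 = 1.4337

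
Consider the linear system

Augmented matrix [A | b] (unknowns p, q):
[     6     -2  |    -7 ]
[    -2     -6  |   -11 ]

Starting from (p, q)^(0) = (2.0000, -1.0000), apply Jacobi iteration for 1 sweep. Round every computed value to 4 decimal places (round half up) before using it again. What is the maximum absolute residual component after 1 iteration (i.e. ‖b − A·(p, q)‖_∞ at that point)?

6.9998

Iteration 1:
  p = (-7 - (-2)·-1.0000) / (6) = -1.5000
  q = (-11 - (-2)·2.0000) / (-6) = 1.1667
Residual b − A·x = (4.3334, -6.9998); ∞-norm = 6.9998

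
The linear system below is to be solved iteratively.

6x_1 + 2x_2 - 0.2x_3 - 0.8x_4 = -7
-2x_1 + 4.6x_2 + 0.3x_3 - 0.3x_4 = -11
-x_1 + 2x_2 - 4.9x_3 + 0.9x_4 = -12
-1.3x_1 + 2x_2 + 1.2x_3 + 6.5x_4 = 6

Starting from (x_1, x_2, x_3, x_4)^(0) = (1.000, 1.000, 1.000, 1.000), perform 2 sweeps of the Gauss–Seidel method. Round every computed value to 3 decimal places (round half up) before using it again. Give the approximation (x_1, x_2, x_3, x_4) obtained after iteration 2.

(0.048, -2.399, 1.691, 1.359)

Iteration 1:
  x_1 = (-7 - (2)·1.000 - (-0.2)·1.000 - (-0.8)·1.000) / (6) = -1.333
  x_2 = (-11 - (-2)·-1.333 - (0.3)·1.000 - (-0.3)·1.000) / (4.6) = -2.971
  x_3 = (-12 - (-1)·-1.333 - (2)·-2.971 - (0.9)·1.000) / (-4.9) = 1.692
  x_4 = (6 - (-1.3)·-1.333 - (2)·-2.971 - (1.2)·1.692) / (6.5) = 1.258
Iteration 2:
  x_1 = (-7 - (2)·-2.971 - (-0.2)·1.692 - (-0.8)·1.258) / (6) = 0.048
  x_2 = (-11 - (-2)·0.048 - (0.3)·1.692 - (-0.3)·1.258) / (4.6) = -2.399
  x_3 = (-12 - (-1)·0.048 - (2)·-2.399 - (0.9)·1.258) / (-4.9) = 1.691
  x_4 = (6 - (-1.3)·0.048 - (2)·-2.399 - (1.2)·1.691) / (6.5) = 1.359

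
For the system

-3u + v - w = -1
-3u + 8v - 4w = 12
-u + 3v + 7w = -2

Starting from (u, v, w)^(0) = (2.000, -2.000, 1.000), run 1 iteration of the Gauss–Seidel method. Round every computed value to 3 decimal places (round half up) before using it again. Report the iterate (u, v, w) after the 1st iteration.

(-0.667, 1.750, -1.131)

Iteration 1:
  u = (-1 - (1)·-2.000 - (-1)·1.000) / (-3) = -0.667
  v = (12 - (-3)·-0.667 - (-4)·1.000) / (8) = 1.750
  w = (-2 - (-1)·-0.667 - (3)·1.750) / (7) = -1.131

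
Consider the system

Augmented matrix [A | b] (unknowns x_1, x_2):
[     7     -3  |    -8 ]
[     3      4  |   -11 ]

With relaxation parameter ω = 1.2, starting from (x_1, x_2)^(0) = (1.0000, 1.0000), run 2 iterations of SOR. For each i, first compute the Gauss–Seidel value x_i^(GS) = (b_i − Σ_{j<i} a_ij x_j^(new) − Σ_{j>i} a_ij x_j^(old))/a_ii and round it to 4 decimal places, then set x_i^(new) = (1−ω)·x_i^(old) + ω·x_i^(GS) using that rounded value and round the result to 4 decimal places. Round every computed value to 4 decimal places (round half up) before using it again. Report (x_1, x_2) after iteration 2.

(-2.4707, -0.5667)

Iteration 1:
  x_1: GS value = (-8 - (-3)·1.0000) / (7) = -0.7143;  x_1 ← (1−ω)·1.0000 + ω·-0.7143 = -1.0572
  x_2: GS value = (-11 - (3)·-1.0572) / (4) = -1.9571;  x_2 ← (1−ω)·1.0000 + ω·-1.9571 = -2.5485
Iteration 2:
  x_1: GS value = (-8 - (-3)·-2.5485) / (7) = -2.2351;  x_1 ← (1−ω)·-1.0572 + ω·-2.2351 = -2.4707
  x_2: GS value = (-11 - (3)·-2.4707) / (4) = -0.8970;  x_2 ← (1−ω)·-2.5485 + ω·-0.8970 = -0.5667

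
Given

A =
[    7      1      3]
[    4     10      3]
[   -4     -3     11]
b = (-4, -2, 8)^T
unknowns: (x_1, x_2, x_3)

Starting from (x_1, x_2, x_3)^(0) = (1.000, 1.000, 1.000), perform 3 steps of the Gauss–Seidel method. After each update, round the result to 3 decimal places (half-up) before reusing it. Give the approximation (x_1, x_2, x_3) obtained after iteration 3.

Iteration 1:
  x_1 = (-4 - (1)·1.000 - (3)·1.000) / (7) = -1.143
  x_2 = (-2 - (4)·-1.143 - (3)·1.000) / (10) = -0.043
  x_3 = (8 - (-4)·-1.143 - (-3)·-0.043) / (11) = 0.300
Iteration 2:
  x_1 = (-4 - (1)·-0.043 - (3)·0.300) / (7) = -0.694
  x_2 = (-2 - (4)·-0.694 - (3)·0.300) / (10) = -0.012
  x_3 = (8 - (-4)·-0.694 - (-3)·-0.012) / (11) = 0.472
Iteration 3:
  x_1 = (-4 - (1)·-0.012 - (3)·0.472) / (7) = -0.772
  x_2 = (-2 - (4)·-0.772 - (3)·0.472) / (10) = -0.033
  x_3 = (8 - (-4)·-0.772 - (-3)·-0.033) / (11) = 0.438

(-0.772, -0.033, 0.438)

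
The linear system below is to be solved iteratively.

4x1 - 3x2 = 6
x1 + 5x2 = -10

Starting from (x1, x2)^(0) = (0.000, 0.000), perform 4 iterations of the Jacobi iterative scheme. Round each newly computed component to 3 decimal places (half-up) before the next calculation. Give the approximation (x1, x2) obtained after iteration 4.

Iteration 1:
  x1 = (6 - (-3)·0.000) / (4) = 1.500
  x2 = (-10 - (1)·0.000) / (5) = -2.000
Iteration 2:
  x1 = (6 - (-3)·-2.000) / (4) = 0.000
  x2 = (-10 - (1)·1.500) / (5) = -2.300
Iteration 3:
  x1 = (6 - (-3)·-2.300) / (4) = -0.225
  x2 = (-10 - (1)·0.000) / (5) = -2.000
Iteration 4:
  x1 = (6 - (-3)·-2.000) / (4) = 0.000
  x2 = (-10 - (1)·-0.225) / (5) = -1.955

(0.000, -1.955)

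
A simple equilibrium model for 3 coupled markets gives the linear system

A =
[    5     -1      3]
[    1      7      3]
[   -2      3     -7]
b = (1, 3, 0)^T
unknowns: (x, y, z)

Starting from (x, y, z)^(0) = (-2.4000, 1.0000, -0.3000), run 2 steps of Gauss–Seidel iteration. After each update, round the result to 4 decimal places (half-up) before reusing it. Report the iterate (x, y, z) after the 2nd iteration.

Iteration 1:
  x = (1 - (-1)·1.0000 - (3)·-0.3000) / (5) = 0.5800
  y = (3 - (1)·0.5800 - (3)·-0.3000) / (7) = 0.4743
  z = (0 - (-2)·0.5800 - (3)·0.4743) / (-7) = 0.0376
Iteration 2:
  x = (1 - (-1)·0.4743 - (3)·0.0376) / (5) = 0.2723
  y = (3 - (1)·0.2723 - (3)·0.0376) / (7) = 0.3736
  z = (0 - (-2)·0.2723 - (3)·0.3736) / (-7) = 0.0823

(0.2723, 0.3736, 0.0823)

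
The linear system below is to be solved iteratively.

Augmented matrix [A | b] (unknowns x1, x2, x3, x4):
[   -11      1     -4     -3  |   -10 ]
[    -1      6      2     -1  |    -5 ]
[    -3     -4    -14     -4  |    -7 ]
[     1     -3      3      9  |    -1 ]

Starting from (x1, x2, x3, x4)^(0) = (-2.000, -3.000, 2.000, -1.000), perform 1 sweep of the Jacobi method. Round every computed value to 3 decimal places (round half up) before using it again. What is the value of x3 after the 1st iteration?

2.071

Iteration 1:
  x1 = (-10 - (1)·-3.000 - (-4)·2.000 - (-3)·-1.000) / (-11) = 0.182
  x2 = (-5 - (-1)·-2.000 - (2)·2.000 - (-1)·-1.000) / (6) = -2.000
  x3 = (-7 - (-3)·-2.000 - (-4)·-3.000 - (-4)·-1.000) / (-14) = 2.071
  x4 = (-1 - (1)·-2.000 - (-3)·-3.000 - (3)·2.000) / (9) = -1.556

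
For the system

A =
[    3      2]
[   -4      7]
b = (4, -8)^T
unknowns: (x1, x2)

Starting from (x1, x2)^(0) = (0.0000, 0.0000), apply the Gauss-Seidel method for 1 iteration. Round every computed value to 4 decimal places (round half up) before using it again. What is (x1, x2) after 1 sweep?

(1.3333, -0.3810)

Iteration 1:
  x1 = (4 - (2)·0.0000) / (3) = 1.3333
  x2 = (-8 - (-4)·1.3333) / (7) = -0.3810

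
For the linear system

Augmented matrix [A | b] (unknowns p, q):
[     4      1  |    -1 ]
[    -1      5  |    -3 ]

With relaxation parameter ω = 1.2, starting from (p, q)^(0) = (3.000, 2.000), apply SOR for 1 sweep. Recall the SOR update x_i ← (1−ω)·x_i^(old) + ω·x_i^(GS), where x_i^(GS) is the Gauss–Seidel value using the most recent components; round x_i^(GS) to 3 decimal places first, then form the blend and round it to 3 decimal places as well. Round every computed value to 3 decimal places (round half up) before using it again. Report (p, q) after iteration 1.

Iteration 1:
  p: GS value = (-1 - (1)·2.000) / (4) = -0.750;  p ← (1−ω)·3.000 + ω·-0.750 = -1.500
  q: GS value = (-3 - (-1)·-1.500) / (5) = -0.900;  q ← (1−ω)·2.000 + ω·-0.900 = -1.480

(-1.500, -1.480)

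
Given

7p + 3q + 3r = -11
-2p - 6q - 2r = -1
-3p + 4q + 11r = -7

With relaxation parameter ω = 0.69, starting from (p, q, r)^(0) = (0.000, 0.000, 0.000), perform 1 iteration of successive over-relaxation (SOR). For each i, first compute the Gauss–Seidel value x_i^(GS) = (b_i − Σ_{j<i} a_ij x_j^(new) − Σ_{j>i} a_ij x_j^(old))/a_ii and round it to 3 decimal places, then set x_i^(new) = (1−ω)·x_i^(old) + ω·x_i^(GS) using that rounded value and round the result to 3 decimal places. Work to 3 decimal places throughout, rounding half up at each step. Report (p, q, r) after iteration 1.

Iteration 1:
  p: GS value = (-11 - (3)·0.000 - (3)·0.000) / (7) = -1.571;  p ← (1−ω)·0.000 + ω·-1.571 = -1.084
  q: GS value = (-1 - (-2)·-1.084 - (-2)·0.000) / (-6) = 0.528;  q ← (1−ω)·0.000 + ω·0.528 = 0.364
  r: GS value = (-7 - (-3)·-1.084 - (4)·0.364) / (11) = -1.064;  r ← (1−ω)·0.000 + ω·-1.064 = -0.734

(-1.084, 0.364, -0.734)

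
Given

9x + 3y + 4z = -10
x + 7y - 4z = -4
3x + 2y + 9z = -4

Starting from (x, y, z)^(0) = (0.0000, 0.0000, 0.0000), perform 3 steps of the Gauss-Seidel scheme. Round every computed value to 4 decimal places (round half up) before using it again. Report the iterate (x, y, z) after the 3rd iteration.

Iteration 1:
  x = (-10 - (3)·0.0000 - (4)·0.0000) / (9) = -1.1111
  y = (-4 - (1)·-1.1111 - (-4)·0.0000) / (7) = -0.4127
  z = (-4 - (3)·-1.1111 - (2)·-0.4127) / (9) = 0.0176
Iteration 2:
  x = (-10 - (3)·-0.4127 - (4)·0.0176) / (9) = -0.9814
  y = (-4 - (1)·-0.9814 - (-4)·0.0176) / (7) = -0.4212
  z = (-4 - (3)·-0.9814 - (2)·-0.4212) / (9) = -0.0237
Iteration 3:
  x = (-10 - (3)·-0.4212 - (4)·-0.0237) / (9) = -0.9602
  y = (-4 - (1)·-0.9602 - (-4)·-0.0237) / (7) = -0.4478
  z = (-4 - (3)·-0.9602 - (2)·-0.4478) / (9) = -0.0249

(-0.9602, -0.4478, -0.0249)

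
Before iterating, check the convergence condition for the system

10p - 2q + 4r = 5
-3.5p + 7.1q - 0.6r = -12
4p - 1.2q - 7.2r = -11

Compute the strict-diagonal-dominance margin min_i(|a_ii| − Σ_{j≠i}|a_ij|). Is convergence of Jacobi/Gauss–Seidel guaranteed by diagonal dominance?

row 1: |10| − (2+4) = 4
row 2: |7.1| − (3.5+0.6) = 3
row 3: |-7.2| − (4+1.2) = 2
minimum over rows = 2 → strictly diagonally dominant (convergence guaranteed)

2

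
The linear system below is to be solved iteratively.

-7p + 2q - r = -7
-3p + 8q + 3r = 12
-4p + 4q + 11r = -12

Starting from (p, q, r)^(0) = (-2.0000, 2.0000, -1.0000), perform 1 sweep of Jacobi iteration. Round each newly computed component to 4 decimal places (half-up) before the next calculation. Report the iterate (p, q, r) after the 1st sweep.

(1.7143, 1.1250, -2.5455)

Iteration 1:
  p = (-7 - (2)·2.0000 - (-1)·-1.0000) / (-7) = 1.7143
  q = (12 - (-3)·-2.0000 - (3)·-1.0000) / (8) = 1.1250
  r = (-12 - (-4)·-2.0000 - (4)·2.0000) / (11) = -2.5455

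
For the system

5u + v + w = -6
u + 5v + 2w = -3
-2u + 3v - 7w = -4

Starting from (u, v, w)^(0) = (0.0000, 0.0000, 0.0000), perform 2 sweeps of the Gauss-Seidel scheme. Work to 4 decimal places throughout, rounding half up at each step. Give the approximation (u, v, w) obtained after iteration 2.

Iteration 1:
  u = (-6 - (1)·0.0000 - (1)·0.0000) / (5) = -1.2000
  v = (-3 - (1)·-1.2000 - (2)·0.0000) / (5) = -0.3600
  w = (-4 - (-2)·-1.2000 - (3)·-0.3600) / (-7) = 0.7600
Iteration 2:
  u = (-6 - (1)·-0.3600 - (1)·0.7600) / (5) = -1.2800
  v = (-3 - (1)·-1.2800 - (2)·0.7600) / (5) = -0.6480
  w = (-4 - (-2)·-1.2800 - (3)·-0.6480) / (-7) = 0.6594

(-1.2800, -0.6480, 0.6594)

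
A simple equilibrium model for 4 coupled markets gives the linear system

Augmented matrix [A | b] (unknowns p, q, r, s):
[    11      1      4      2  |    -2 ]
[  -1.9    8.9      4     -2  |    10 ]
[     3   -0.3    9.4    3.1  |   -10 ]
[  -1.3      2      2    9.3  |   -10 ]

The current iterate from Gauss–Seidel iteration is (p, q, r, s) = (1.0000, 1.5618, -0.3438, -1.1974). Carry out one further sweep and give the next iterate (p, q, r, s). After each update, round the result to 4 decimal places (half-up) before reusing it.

(0.0189, 1.0131, -0.6426, -1.1523)

One sweep:
  p = (-2 - (1)·1.5618 - (4)·-0.3438 - (2)·-1.1974) / (11) = 0.0189
  q = (10 - (-1.9)·0.0189 - (4)·-0.3438 - (-2)·-1.1974) / (8.9) = 1.0131
  r = (-10 - (3)·0.0189 - (-0.3)·1.0131 - (3.1)·-1.1974) / (9.4) = -0.6426
  s = (-10 - (-1.3)·0.0189 - (2)·1.0131 - (2)·-0.6426) / (9.3) = -1.1523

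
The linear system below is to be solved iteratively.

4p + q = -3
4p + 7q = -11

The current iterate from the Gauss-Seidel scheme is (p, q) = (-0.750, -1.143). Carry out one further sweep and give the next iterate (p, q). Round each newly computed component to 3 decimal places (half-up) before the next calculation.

(-0.464, -1.306)

One sweep:
  p = (-3 - (1)·-1.143) / (4) = -0.464
  q = (-11 - (4)·-0.464) / (7) = -1.306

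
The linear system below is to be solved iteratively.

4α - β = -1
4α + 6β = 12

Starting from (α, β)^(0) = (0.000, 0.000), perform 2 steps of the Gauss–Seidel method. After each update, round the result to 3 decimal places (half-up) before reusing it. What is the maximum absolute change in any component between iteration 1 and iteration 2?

Iteration 1:
  α = (-1 - (-1)·0.000) / (4) = -0.250
  β = (12 - (4)·-0.250) / (6) = 2.167
Iteration 2:
  α = (-1 - (-1)·2.167) / (4) = 0.292
  β = (12 - (4)·0.292) / (6) = 1.805
Change: (0.542, -0.362) → max |·| = 0.542

0.542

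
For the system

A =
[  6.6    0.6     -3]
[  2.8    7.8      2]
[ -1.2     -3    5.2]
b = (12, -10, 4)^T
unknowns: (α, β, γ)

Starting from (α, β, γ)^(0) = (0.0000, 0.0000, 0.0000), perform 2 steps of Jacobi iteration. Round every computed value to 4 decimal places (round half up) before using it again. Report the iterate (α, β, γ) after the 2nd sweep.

Iteration 1:
  α = (12 - (0.6)·0.0000 - (-3)·0.0000) / (6.6) = 1.8182
  β = (-10 - (2.8)·0.0000 - (2)·0.0000) / (7.8) = -1.2821
  γ = (4 - (-1.2)·0.0000 - (-3)·0.0000) / (5.2) = 0.7692
Iteration 2:
  α = (12 - (0.6)·-1.2821 - (-3)·0.7692) / (6.6) = 2.2844
  β = (-10 - (2.8)·1.8182 - (2)·0.7692) / (7.8) = -2.1320
  γ = (4 - (-1.2)·1.8182 - (-3)·-1.2821) / (5.2) = 0.4491

(2.2844, -2.1320, 0.4491)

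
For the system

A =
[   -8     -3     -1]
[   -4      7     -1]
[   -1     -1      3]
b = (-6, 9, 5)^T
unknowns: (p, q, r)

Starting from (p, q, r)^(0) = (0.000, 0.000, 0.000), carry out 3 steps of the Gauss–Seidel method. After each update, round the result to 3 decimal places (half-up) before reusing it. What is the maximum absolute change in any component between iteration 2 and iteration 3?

Iteration 1:
  p = (-6 - (-3)·0.000 - (-1)·0.000) / (-8) = 0.750
  q = (9 - (-4)·0.750 - (-1)·0.000) / (7) = 1.714
  r = (5 - (-1)·0.750 - (-1)·1.714) / (3) = 2.488
Iteration 2:
  p = (-6 - (-3)·1.714 - (-1)·2.488) / (-8) = -0.204
  q = (9 - (-4)·-0.204 - (-1)·2.488) / (7) = 1.525
  r = (5 - (-1)·-0.204 - (-1)·1.525) / (3) = 2.107
Iteration 3:
  p = (-6 - (-3)·1.525 - (-1)·2.107) / (-8) = -0.085
  q = (9 - (-4)·-0.085 - (-1)·2.107) / (7) = 1.538
  r = (5 - (-1)·-0.085 - (-1)·1.538) / (3) = 2.151
Change: (0.119, 0.013, 0.044) → max |·| = 0.119

0.119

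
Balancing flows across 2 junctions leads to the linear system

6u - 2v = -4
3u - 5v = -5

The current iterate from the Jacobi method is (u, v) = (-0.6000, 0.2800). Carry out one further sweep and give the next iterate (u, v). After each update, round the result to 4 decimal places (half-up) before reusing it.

One sweep:
  u = (-4 - (-2)·0.2800) / (6) = -0.5733
  v = (-5 - (3)·-0.6000) / (-5) = 0.6400

(-0.5733, 0.6400)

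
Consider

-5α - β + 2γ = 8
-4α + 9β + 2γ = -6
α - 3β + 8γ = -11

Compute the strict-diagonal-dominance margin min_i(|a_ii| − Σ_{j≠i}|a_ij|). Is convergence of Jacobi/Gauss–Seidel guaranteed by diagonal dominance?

2

row 1: |-5| − (1+2) = 2
row 2: |9| − (4+2) = 3
row 3: |8| − (1+3) = 4
minimum over rows = 2 → strictly diagonally dominant (convergence guaranteed)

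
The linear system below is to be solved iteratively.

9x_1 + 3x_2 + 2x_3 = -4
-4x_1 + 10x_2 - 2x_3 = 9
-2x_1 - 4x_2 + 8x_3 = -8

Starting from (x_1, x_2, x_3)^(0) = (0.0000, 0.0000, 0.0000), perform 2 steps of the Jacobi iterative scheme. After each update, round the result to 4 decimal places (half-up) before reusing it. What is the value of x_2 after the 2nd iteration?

Iteration 1:
  x_1 = (-4 - (3)·0.0000 - (2)·0.0000) / (9) = -0.4444
  x_2 = (9 - (-4)·0.0000 - (-2)·0.0000) / (10) = 0.9000
  x_3 = (-8 - (-2)·0.0000 - (-4)·0.0000) / (8) = -1.0000
Iteration 2:
  x_1 = (-4 - (3)·0.9000 - (2)·-1.0000) / (9) = -0.5222
  x_2 = (9 - (-4)·-0.4444 - (-2)·-1.0000) / (10) = 0.5222
  x_3 = (-8 - (-2)·-0.4444 - (-4)·0.9000) / (8) = -0.6611

0.5222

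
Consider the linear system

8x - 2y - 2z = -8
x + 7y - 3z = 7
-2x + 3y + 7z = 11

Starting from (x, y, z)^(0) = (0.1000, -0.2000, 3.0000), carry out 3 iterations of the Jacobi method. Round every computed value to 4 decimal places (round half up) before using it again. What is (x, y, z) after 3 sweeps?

Iteration 1:
  x = (-8 - (-2)·-0.2000 - (-2)·3.0000) / (8) = -0.3000
  y = (7 - (1)·0.1000 - (-3)·3.0000) / (7) = 2.2714
  z = (11 - (-2)·0.1000 - (3)·-0.2000) / (7) = 1.6857
Iteration 2:
  x = (-8 - (-2)·2.2714 - (-2)·1.6857) / (8) = -0.0107
  y = (7 - (1)·-0.3000 - (-3)·1.6857) / (7) = 1.7653
  z = (11 - (-2)·-0.3000 - (3)·2.2714) / (7) = 0.5123
Iteration 3:
  x = (-8 - (-2)·1.7653 - (-2)·0.5123) / (8) = -0.4306
  y = (7 - (1)·-0.0107 - (-3)·0.5123) / (7) = 1.2211
  z = (11 - (-2)·-0.0107 - (3)·1.7653) / (7) = 0.8118

(-0.4306, 1.2211, 0.8118)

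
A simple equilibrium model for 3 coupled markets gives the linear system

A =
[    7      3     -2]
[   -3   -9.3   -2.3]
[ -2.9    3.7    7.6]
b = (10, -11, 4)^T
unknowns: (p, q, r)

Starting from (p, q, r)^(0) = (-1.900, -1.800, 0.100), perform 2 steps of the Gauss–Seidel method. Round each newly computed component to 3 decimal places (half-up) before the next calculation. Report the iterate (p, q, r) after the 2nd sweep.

(1.573, 0.388, 0.938)

Iteration 1:
  p = (10 - (3)·-1.800 - (-2)·0.100) / (7) = 2.229
  q = (-11 - (-3)·2.229 - (-2.3)·0.100) / (-9.3) = 0.439
  r = (4 - (-2.9)·2.229 - (3.7)·0.439) / (7.6) = 1.163
Iteration 2:
  p = (10 - (3)·0.439 - (-2)·1.163) / (7) = 1.573
  q = (-11 - (-3)·1.573 - (-2.3)·1.163) / (-9.3) = 0.388
  r = (4 - (-2.9)·1.573 - (3.7)·0.388) / (7.6) = 0.938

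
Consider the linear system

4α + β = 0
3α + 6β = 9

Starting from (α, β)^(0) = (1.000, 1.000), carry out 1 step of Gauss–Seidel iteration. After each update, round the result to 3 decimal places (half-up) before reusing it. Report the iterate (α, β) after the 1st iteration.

(-0.250, 1.625)

Iteration 1:
  α = (0 - (1)·1.000) / (4) = -0.250
  β = (9 - (3)·-0.250) / (6) = 1.625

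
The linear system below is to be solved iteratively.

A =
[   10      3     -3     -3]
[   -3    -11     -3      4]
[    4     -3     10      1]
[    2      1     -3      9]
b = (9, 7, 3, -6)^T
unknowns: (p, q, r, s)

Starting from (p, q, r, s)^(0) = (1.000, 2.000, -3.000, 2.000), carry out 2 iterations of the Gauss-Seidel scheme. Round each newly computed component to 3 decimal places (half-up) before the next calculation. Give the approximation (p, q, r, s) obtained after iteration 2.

Iteration 1:
  p = (9 - (3)·2.000 - (-3)·-3.000 - (-3)·2.000) / (10) = 0.000
  q = (7 - (-3)·0.000 - (-3)·-3.000 - (4)·2.000) / (-11) = 0.909
  r = (3 - (4)·0.000 - (-3)·0.909 - (1)·2.000) / (10) = 0.373
  s = (-6 - (2)·0.000 - (1)·0.909 - (-3)·0.373) / (9) = -0.643
Iteration 2:
  p = (9 - (3)·0.909 - (-3)·0.373 - (-3)·-0.643) / (10) = 0.546
  q = (7 - (-3)·0.546 - (-3)·0.373 - (4)·-0.643) / (-11) = -1.121
  r = (3 - (4)·0.546 - (-3)·-1.121 - (1)·-0.643) / (10) = -0.190
  s = (-6 - (2)·0.546 - (1)·-1.121 - (-3)·-0.190) / (9) = -0.727

(0.546, -1.121, -0.190, -0.727)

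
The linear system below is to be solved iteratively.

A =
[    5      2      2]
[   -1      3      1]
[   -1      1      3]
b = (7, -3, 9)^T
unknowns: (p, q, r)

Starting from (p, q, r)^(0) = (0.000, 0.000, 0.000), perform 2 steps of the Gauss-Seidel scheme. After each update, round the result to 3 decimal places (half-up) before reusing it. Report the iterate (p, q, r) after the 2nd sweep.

(0.156, -2.163, 3.773)

Iteration 1:
  p = (7 - (2)·0.000 - (2)·0.000) / (5) = 1.400
  q = (-3 - (-1)·1.400 - (1)·0.000) / (3) = -0.533
  r = (9 - (-1)·1.400 - (1)·-0.533) / (3) = 3.644
Iteration 2:
  p = (7 - (2)·-0.533 - (2)·3.644) / (5) = 0.156
  q = (-3 - (-1)·0.156 - (1)·3.644) / (3) = -2.163
  r = (9 - (-1)·0.156 - (1)·-2.163) / (3) = 3.773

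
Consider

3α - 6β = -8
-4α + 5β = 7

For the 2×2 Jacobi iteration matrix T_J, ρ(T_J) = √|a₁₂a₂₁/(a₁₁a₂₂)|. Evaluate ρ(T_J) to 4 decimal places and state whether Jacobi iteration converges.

a₁₂a₂₁/(a₁₁a₂₂) = (-6)·(-4) / ((3)·(5)) = 1.600000
ρ = √|1.600000| = √1.600000 = 1.2649
ρ > 1, so Jacobi diverges

1.2649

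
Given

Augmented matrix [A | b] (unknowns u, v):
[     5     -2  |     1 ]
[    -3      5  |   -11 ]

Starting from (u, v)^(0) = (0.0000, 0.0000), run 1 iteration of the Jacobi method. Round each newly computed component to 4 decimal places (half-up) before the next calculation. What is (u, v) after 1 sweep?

Iteration 1:
  u = (1 - (-2)·0.0000) / (5) = 0.2000
  v = (-11 - (-3)·0.0000) / (5) = -2.2000

(0.2000, -2.2000)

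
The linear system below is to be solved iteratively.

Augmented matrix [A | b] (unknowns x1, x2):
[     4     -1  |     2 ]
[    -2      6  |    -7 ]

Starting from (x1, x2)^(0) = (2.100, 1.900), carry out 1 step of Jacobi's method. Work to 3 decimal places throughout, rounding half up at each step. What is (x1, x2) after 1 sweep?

(0.975, -0.467)

Iteration 1:
  x1 = (2 - (-1)·1.900) / (4) = 0.975
  x2 = (-7 - (-2)·2.100) / (6) = -0.467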